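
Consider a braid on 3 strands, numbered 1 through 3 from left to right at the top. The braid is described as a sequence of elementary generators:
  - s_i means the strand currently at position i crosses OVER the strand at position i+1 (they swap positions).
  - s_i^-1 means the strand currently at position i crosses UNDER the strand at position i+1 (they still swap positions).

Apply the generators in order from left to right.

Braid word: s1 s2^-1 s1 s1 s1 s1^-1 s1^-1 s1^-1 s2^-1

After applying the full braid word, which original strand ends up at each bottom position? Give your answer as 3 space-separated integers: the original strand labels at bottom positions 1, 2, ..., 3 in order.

Answer: 2 1 3

Derivation:
Gen 1 (s1): strand 1 crosses over strand 2. Perm now: [2 1 3]
Gen 2 (s2^-1): strand 1 crosses under strand 3. Perm now: [2 3 1]
Gen 3 (s1): strand 2 crosses over strand 3. Perm now: [3 2 1]
Gen 4 (s1): strand 3 crosses over strand 2. Perm now: [2 3 1]
Gen 5 (s1): strand 2 crosses over strand 3. Perm now: [3 2 1]
Gen 6 (s1^-1): strand 3 crosses under strand 2. Perm now: [2 3 1]
Gen 7 (s1^-1): strand 2 crosses under strand 3. Perm now: [3 2 1]
Gen 8 (s1^-1): strand 3 crosses under strand 2. Perm now: [2 3 1]
Gen 9 (s2^-1): strand 3 crosses under strand 1. Perm now: [2 1 3]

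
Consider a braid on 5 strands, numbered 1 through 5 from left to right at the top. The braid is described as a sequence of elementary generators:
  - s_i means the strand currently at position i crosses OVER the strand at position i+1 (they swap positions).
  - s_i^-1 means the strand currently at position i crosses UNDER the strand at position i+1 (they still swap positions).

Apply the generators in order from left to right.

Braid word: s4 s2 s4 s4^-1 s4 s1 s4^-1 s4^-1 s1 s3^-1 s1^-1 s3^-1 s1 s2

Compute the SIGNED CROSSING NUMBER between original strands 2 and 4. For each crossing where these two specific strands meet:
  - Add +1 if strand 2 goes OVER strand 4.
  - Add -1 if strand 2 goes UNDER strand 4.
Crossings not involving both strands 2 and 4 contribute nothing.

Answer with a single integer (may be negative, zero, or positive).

Answer: 0

Derivation:
Gen 1: crossing 4x5. Both 2&4? no. Sum: 0
Gen 2: crossing 2x3. Both 2&4? no. Sum: 0
Gen 3: crossing 5x4. Both 2&4? no. Sum: 0
Gen 4: crossing 4x5. Both 2&4? no. Sum: 0
Gen 5: crossing 5x4. Both 2&4? no. Sum: 0
Gen 6: crossing 1x3. Both 2&4? no. Sum: 0
Gen 7: crossing 4x5. Both 2&4? no. Sum: 0
Gen 8: crossing 5x4. Both 2&4? no. Sum: 0
Gen 9: crossing 3x1. Both 2&4? no. Sum: 0
Gen 10: 2 under 4. Both 2&4? yes. Contrib: -1. Sum: -1
Gen 11: crossing 1x3. Both 2&4? no. Sum: -1
Gen 12: 4 under 2. Both 2&4? yes. Contrib: +1. Sum: 0
Gen 13: crossing 3x1. Both 2&4? no. Sum: 0
Gen 14: crossing 3x2. Both 2&4? no. Sum: 0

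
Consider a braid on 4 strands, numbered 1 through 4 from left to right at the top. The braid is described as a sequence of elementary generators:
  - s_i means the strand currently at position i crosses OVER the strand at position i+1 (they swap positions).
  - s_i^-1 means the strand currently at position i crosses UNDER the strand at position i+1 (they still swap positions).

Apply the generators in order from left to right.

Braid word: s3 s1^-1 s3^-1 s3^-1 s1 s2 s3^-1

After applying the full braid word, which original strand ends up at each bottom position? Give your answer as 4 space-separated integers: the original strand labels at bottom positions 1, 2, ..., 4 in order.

Gen 1 (s3): strand 3 crosses over strand 4. Perm now: [1 2 4 3]
Gen 2 (s1^-1): strand 1 crosses under strand 2. Perm now: [2 1 4 3]
Gen 3 (s3^-1): strand 4 crosses under strand 3. Perm now: [2 1 3 4]
Gen 4 (s3^-1): strand 3 crosses under strand 4. Perm now: [2 1 4 3]
Gen 5 (s1): strand 2 crosses over strand 1. Perm now: [1 2 4 3]
Gen 6 (s2): strand 2 crosses over strand 4. Perm now: [1 4 2 3]
Gen 7 (s3^-1): strand 2 crosses under strand 3. Perm now: [1 4 3 2]

Answer: 1 4 3 2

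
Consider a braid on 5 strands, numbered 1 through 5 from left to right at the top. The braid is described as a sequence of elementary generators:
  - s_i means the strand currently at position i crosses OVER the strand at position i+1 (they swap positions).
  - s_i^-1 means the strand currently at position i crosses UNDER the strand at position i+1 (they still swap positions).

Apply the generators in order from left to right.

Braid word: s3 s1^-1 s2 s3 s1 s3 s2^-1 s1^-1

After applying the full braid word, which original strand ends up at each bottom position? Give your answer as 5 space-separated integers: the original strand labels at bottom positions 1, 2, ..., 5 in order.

Gen 1 (s3): strand 3 crosses over strand 4. Perm now: [1 2 4 3 5]
Gen 2 (s1^-1): strand 1 crosses under strand 2. Perm now: [2 1 4 3 5]
Gen 3 (s2): strand 1 crosses over strand 4. Perm now: [2 4 1 3 5]
Gen 4 (s3): strand 1 crosses over strand 3. Perm now: [2 4 3 1 5]
Gen 5 (s1): strand 2 crosses over strand 4. Perm now: [4 2 3 1 5]
Gen 6 (s3): strand 3 crosses over strand 1. Perm now: [4 2 1 3 5]
Gen 7 (s2^-1): strand 2 crosses under strand 1. Perm now: [4 1 2 3 5]
Gen 8 (s1^-1): strand 4 crosses under strand 1. Perm now: [1 4 2 3 5]

Answer: 1 4 2 3 5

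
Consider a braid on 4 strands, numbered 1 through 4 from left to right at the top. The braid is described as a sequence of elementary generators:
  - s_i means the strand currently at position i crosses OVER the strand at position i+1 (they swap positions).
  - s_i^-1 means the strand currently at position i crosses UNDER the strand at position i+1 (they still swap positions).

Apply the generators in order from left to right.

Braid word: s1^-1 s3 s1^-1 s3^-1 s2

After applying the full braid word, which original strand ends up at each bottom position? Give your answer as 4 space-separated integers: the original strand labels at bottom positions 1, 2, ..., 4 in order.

Answer: 1 3 2 4

Derivation:
Gen 1 (s1^-1): strand 1 crosses under strand 2. Perm now: [2 1 3 4]
Gen 2 (s3): strand 3 crosses over strand 4. Perm now: [2 1 4 3]
Gen 3 (s1^-1): strand 2 crosses under strand 1. Perm now: [1 2 4 3]
Gen 4 (s3^-1): strand 4 crosses under strand 3. Perm now: [1 2 3 4]
Gen 5 (s2): strand 2 crosses over strand 3. Perm now: [1 3 2 4]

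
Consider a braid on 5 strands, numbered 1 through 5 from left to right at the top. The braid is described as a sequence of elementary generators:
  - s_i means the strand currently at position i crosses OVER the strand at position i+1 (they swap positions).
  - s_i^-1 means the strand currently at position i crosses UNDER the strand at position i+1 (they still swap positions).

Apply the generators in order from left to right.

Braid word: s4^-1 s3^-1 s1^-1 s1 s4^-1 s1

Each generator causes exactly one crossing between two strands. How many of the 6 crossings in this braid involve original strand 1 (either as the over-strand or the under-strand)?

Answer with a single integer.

Gen 1: crossing 4x5. Involves strand 1? no. Count so far: 0
Gen 2: crossing 3x5. Involves strand 1? no. Count so far: 0
Gen 3: crossing 1x2. Involves strand 1? yes. Count so far: 1
Gen 4: crossing 2x1. Involves strand 1? yes. Count so far: 2
Gen 5: crossing 3x4. Involves strand 1? no. Count so far: 2
Gen 6: crossing 1x2. Involves strand 1? yes. Count so far: 3

Answer: 3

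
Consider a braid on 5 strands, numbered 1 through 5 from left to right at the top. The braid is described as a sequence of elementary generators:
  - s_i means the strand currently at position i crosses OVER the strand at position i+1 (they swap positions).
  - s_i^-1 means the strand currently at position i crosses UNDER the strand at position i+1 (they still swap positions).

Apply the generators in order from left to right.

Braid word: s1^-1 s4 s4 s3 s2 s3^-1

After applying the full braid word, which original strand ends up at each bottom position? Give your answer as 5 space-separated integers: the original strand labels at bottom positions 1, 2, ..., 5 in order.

Gen 1 (s1^-1): strand 1 crosses under strand 2. Perm now: [2 1 3 4 5]
Gen 2 (s4): strand 4 crosses over strand 5. Perm now: [2 1 3 5 4]
Gen 3 (s4): strand 5 crosses over strand 4. Perm now: [2 1 3 4 5]
Gen 4 (s3): strand 3 crosses over strand 4. Perm now: [2 1 4 3 5]
Gen 5 (s2): strand 1 crosses over strand 4. Perm now: [2 4 1 3 5]
Gen 6 (s3^-1): strand 1 crosses under strand 3. Perm now: [2 4 3 1 5]

Answer: 2 4 3 1 5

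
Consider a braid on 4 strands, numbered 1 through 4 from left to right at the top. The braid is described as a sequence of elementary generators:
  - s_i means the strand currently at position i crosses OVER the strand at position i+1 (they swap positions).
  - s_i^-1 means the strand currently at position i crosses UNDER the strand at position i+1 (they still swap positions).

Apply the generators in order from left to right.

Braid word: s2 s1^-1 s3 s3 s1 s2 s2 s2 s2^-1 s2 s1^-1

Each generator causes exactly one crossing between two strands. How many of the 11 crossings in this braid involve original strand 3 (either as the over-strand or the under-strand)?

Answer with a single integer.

Gen 1: crossing 2x3. Involves strand 3? yes. Count so far: 1
Gen 2: crossing 1x3. Involves strand 3? yes. Count so far: 2
Gen 3: crossing 2x4. Involves strand 3? no. Count so far: 2
Gen 4: crossing 4x2. Involves strand 3? no. Count so far: 2
Gen 5: crossing 3x1. Involves strand 3? yes. Count so far: 3
Gen 6: crossing 3x2. Involves strand 3? yes. Count so far: 4
Gen 7: crossing 2x3. Involves strand 3? yes. Count so far: 5
Gen 8: crossing 3x2. Involves strand 3? yes. Count so far: 6
Gen 9: crossing 2x3. Involves strand 3? yes. Count so far: 7
Gen 10: crossing 3x2. Involves strand 3? yes. Count so far: 8
Gen 11: crossing 1x2. Involves strand 3? no. Count so far: 8

Answer: 8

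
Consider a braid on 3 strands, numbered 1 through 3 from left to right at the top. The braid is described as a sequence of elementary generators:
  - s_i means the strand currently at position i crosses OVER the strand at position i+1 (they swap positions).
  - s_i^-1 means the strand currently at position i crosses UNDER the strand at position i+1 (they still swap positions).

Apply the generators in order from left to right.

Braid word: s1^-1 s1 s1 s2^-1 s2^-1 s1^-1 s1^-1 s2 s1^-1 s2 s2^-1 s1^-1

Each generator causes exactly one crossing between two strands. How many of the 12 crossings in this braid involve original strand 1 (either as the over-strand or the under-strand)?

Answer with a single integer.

Gen 1: crossing 1x2. Involves strand 1? yes. Count so far: 1
Gen 2: crossing 2x1. Involves strand 1? yes. Count so far: 2
Gen 3: crossing 1x2. Involves strand 1? yes. Count so far: 3
Gen 4: crossing 1x3. Involves strand 1? yes. Count so far: 4
Gen 5: crossing 3x1. Involves strand 1? yes. Count so far: 5
Gen 6: crossing 2x1. Involves strand 1? yes. Count so far: 6
Gen 7: crossing 1x2. Involves strand 1? yes. Count so far: 7
Gen 8: crossing 1x3. Involves strand 1? yes. Count so far: 8
Gen 9: crossing 2x3. Involves strand 1? no. Count so far: 8
Gen 10: crossing 2x1. Involves strand 1? yes. Count so far: 9
Gen 11: crossing 1x2. Involves strand 1? yes. Count so far: 10
Gen 12: crossing 3x2. Involves strand 1? no. Count so far: 10

Answer: 10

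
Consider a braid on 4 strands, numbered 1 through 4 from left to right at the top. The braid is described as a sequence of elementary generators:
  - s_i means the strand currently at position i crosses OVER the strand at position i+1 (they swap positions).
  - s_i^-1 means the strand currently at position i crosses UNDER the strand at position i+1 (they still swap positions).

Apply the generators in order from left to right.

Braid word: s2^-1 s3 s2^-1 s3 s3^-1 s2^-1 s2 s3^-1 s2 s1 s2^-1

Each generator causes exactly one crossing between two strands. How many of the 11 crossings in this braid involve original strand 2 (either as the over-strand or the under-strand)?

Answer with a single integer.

Gen 1: crossing 2x3. Involves strand 2? yes. Count so far: 1
Gen 2: crossing 2x4. Involves strand 2? yes. Count so far: 2
Gen 3: crossing 3x4. Involves strand 2? no. Count so far: 2
Gen 4: crossing 3x2. Involves strand 2? yes. Count so far: 3
Gen 5: crossing 2x3. Involves strand 2? yes. Count so far: 4
Gen 6: crossing 4x3. Involves strand 2? no. Count so far: 4
Gen 7: crossing 3x4. Involves strand 2? no. Count so far: 4
Gen 8: crossing 3x2. Involves strand 2? yes. Count so far: 5
Gen 9: crossing 4x2. Involves strand 2? yes. Count so far: 6
Gen 10: crossing 1x2. Involves strand 2? yes. Count so far: 7
Gen 11: crossing 1x4. Involves strand 2? no. Count so far: 7

Answer: 7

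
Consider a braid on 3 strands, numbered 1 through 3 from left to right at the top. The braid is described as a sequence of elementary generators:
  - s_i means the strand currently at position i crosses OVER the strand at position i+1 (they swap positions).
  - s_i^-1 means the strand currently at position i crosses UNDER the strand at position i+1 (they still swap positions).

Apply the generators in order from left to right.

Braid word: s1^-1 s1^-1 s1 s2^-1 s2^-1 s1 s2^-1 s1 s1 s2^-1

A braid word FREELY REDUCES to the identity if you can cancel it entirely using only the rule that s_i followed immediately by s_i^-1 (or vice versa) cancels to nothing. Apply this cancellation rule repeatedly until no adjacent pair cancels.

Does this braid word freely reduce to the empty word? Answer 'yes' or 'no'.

Answer: no

Derivation:
Gen 1 (s1^-1): push. Stack: [s1^-1]
Gen 2 (s1^-1): push. Stack: [s1^-1 s1^-1]
Gen 3 (s1): cancels prior s1^-1. Stack: [s1^-1]
Gen 4 (s2^-1): push. Stack: [s1^-1 s2^-1]
Gen 5 (s2^-1): push. Stack: [s1^-1 s2^-1 s2^-1]
Gen 6 (s1): push. Stack: [s1^-1 s2^-1 s2^-1 s1]
Gen 7 (s2^-1): push. Stack: [s1^-1 s2^-1 s2^-1 s1 s2^-1]
Gen 8 (s1): push. Stack: [s1^-1 s2^-1 s2^-1 s1 s2^-1 s1]
Gen 9 (s1): push. Stack: [s1^-1 s2^-1 s2^-1 s1 s2^-1 s1 s1]
Gen 10 (s2^-1): push. Stack: [s1^-1 s2^-1 s2^-1 s1 s2^-1 s1 s1 s2^-1]
Reduced word: s1^-1 s2^-1 s2^-1 s1 s2^-1 s1 s1 s2^-1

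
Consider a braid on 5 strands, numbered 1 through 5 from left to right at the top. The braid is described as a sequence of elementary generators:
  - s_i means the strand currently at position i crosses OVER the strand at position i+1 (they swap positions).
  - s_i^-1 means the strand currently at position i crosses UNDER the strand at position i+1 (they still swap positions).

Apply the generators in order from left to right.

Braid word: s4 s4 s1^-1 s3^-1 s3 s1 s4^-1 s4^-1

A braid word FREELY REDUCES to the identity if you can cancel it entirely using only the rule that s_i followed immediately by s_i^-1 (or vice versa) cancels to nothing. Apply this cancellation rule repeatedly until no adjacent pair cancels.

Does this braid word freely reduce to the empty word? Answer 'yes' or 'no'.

Gen 1 (s4): push. Stack: [s4]
Gen 2 (s4): push. Stack: [s4 s4]
Gen 3 (s1^-1): push. Stack: [s4 s4 s1^-1]
Gen 4 (s3^-1): push. Stack: [s4 s4 s1^-1 s3^-1]
Gen 5 (s3): cancels prior s3^-1. Stack: [s4 s4 s1^-1]
Gen 6 (s1): cancels prior s1^-1. Stack: [s4 s4]
Gen 7 (s4^-1): cancels prior s4. Stack: [s4]
Gen 8 (s4^-1): cancels prior s4. Stack: []
Reduced word: (empty)

Answer: yes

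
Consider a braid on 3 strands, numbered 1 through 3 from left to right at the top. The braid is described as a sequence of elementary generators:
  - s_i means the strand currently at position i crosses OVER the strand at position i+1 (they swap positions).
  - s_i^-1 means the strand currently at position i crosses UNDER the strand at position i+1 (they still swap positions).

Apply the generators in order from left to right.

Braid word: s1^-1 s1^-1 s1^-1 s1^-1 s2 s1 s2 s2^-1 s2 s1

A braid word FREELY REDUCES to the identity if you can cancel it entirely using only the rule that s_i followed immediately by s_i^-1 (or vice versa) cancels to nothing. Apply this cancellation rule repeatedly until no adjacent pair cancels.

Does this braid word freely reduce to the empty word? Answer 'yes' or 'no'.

Gen 1 (s1^-1): push. Stack: [s1^-1]
Gen 2 (s1^-1): push. Stack: [s1^-1 s1^-1]
Gen 3 (s1^-1): push. Stack: [s1^-1 s1^-1 s1^-1]
Gen 4 (s1^-1): push. Stack: [s1^-1 s1^-1 s1^-1 s1^-1]
Gen 5 (s2): push. Stack: [s1^-1 s1^-1 s1^-1 s1^-1 s2]
Gen 6 (s1): push. Stack: [s1^-1 s1^-1 s1^-1 s1^-1 s2 s1]
Gen 7 (s2): push. Stack: [s1^-1 s1^-1 s1^-1 s1^-1 s2 s1 s2]
Gen 8 (s2^-1): cancels prior s2. Stack: [s1^-1 s1^-1 s1^-1 s1^-1 s2 s1]
Gen 9 (s2): push. Stack: [s1^-1 s1^-1 s1^-1 s1^-1 s2 s1 s2]
Gen 10 (s1): push. Stack: [s1^-1 s1^-1 s1^-1 s1^-1 s2 s1 s2 s1]
Reduced word: s1^-1 s1^-1 s1^-1 s1^-1 s2 s1 s2 s1

Answer: no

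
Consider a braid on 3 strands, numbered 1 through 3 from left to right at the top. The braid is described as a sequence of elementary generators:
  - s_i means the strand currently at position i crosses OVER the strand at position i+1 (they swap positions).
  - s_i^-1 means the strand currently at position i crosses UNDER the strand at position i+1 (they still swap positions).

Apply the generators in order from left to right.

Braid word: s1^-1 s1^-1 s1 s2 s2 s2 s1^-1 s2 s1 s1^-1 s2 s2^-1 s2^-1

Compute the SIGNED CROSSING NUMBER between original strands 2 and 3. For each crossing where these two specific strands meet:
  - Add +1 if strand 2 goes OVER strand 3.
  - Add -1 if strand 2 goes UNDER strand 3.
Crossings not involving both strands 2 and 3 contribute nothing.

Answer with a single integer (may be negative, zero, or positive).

Gen 1: crossing 1x2. Both 2&3? no. Sum: 0
Gen 2: crossing 2x1. Both 2&3? no. Sum: 0
Gen 3: crossing 1x2. Both 2&3? no. Sum: 0
Gen 4: crossing 1x3. Both 2&3? no. Sum: 0
Gen 5: crossing 3x1. Both 2&3? no. Sum: 0
Gen 6: crossing 1x3. Both 2&3? no. Sum: 0
Gen 7: 2 under 3. Both 2&3? yes. Contrib: -1. Sum: -1
Gen 8: crossing 2x1. Both 2&3? no. Sum: -1
Gen 9: crossing 3x1. Both 2&3? no. Sum: -1
Gen 10: crossing 1x3. Both 2&3? no. Sum: -1
Gen 11: crossing 1x2. Both 2&3? no. Sum: -1
Gen 12: crossing 2x1. Both 2&3? no. Sum: -1
Gen 13: crossing 1x2. Both 2&3? no. Sum: -1

Answer: -1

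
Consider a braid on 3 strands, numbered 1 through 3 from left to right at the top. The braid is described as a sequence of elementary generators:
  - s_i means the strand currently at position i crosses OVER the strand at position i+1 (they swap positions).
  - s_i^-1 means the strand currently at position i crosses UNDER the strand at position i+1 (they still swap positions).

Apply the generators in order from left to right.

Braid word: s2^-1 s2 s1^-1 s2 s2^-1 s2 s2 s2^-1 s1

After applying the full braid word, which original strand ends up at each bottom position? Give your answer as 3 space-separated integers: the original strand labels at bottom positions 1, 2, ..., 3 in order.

Answer: 3 2 1

Derivation:
Gen 1 (s2^-1): strand 2 crosses under strand 3. Perm now: [1 3 2]
Gen 2 (s2): strand 3 crosses over strand 2. Perm now: [1 2 3]
Gen 3 (s1^-1): strand 1 crosses under strand 2. Perm now: [2 1 3]
Gen 4 (s2): strand 1 crosses over strand 3. Perm now: [2 3 1]
Gen 5 (s2^-1): strand 3 crosses under strand 1. Perm now: [2 1 3]
Gen 6 (s2): strand 1 crosses over strand 3. Perm now: [2 3 1]
Gen 7 (s2): strand 3 crosses over strand 1. Perm now: [2 1 3]
Gen 8 (s2^-1): strand 1 crosses under strand 3. Perm now: [2 3 1]
Gen 9 (s1): strand 2 crosses over strand 3. Perm now: [3 2 1]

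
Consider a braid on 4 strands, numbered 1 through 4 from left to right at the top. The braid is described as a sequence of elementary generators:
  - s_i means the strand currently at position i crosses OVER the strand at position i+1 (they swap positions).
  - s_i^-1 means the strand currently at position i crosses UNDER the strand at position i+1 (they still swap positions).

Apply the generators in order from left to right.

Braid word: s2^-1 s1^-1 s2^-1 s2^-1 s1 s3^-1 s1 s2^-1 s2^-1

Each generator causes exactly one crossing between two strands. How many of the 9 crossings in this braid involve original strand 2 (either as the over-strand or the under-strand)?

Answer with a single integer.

Gen 1: crossing 2x3. Involves strand 2? yes. Count so far: 1
Gen 2: crossing 1x3. Involves strand 2? no. Count so far: 1
Gen 3: crossing 1x2. Involves strand 2? yes. Count so far: 2
Gen 4: crossing 2x1. Involves strand 2? yes. Count so far: 3
Gen 5: crossing 3x1. Involves strand 2? no. Count so far: 3
Gen 6: crossing 2x4. Involves strand 2? yes. Count so far: 4
Gen 7: crossing 1x3. Involves strand 2? no. Count so far: 4
Gen 8: crossing 1x4. Involves strand 2? no. Count so far: 4
Gen 9: crossing 4x1. Involves strand 2? no. Count so far: 4

Answer: 4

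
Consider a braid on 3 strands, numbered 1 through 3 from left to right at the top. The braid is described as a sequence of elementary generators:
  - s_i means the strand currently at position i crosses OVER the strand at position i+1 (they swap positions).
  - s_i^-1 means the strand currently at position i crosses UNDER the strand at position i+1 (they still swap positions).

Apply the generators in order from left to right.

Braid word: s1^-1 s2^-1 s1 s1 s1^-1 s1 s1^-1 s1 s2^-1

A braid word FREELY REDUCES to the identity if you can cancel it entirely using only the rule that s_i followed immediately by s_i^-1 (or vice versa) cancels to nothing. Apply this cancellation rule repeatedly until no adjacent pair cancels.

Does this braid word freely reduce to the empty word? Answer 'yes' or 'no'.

Gen 1 (s1^-1): push. Stack: [s1^-1]
Gen 2 (s2^-1): push. Stack: [s1^-1 s2^-1]
Gen 3 (s1): push. Stack: [s1^-1 s2^-1 s1]
Gen 4 (s1): push. Stack: [s1^-1 s2^-1 s1 s1]
Gen 5 (s1^-1): cancels prior s1. Stack: [s1^-1 s2^-1 s1]
Gen 6 (s1): push. Stack: [s1^-1 s2^-1 s1 s1]
Gen 7 (s1^-1): cancels prior s1. Stack: [s1^-1 s2^-1 s1]
Gen 8 (s1): push. Stack: [s1^-1 s2^-1 s1 s1]
Gen 9 (s2^-1): push. Stack: [s1^-1 s2^-1 s1 s1 s2^-1]
Reduced word: s1^-1 s2^-1 s1 s1 s2^-1

Answer: no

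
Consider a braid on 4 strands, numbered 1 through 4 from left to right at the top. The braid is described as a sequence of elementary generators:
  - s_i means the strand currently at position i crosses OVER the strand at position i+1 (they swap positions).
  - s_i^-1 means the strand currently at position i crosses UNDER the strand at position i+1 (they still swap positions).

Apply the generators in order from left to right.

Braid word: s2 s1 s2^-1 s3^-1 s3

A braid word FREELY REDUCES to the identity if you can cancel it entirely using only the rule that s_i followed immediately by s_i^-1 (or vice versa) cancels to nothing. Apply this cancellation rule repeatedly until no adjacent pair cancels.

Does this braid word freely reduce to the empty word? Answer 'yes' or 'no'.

Gen 1 (s2): push. Stack: [s2]
Gen 2 (s1): push. Stack: [s2 s1]
Gen 3 (s2^-1): push. Stack: [s2 s1 s2^-1]
Gen 4 (s3^-1): push. Stack: [s2 s1 s2^-1 s3^-1]
Gen 5 (s3): cancels prior s3^-1. Stack: [s2 s1 s2^-1]
Reduced word: s2 s1 s2^-1

Answer: no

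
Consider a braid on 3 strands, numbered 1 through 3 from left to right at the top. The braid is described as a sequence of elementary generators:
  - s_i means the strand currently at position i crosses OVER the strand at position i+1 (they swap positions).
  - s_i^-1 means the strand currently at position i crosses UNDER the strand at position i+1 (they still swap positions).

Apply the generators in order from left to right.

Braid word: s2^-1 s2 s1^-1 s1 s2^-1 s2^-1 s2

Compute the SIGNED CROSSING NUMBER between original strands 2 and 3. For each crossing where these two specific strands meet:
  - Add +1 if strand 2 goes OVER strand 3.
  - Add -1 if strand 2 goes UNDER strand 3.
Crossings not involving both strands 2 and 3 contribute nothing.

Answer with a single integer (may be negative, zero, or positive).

Gen 1: 2 under 3. Both 2&3? yes. Contrib: -1. Sum: -1
Gen 2: 3 over 2. Both 2&3? yes. Contrib: -1. Sum: -2
Gen 3: crossing 1x2. Both 2&3? no. Sum: -2
Gen 4: crossing 2x1. Both 2&3? no. Sum: -2
Gen 5: 2 under 3. Both 2&3? yes. Contrib: -1. Sum: -3
Gen 6: 3 under 2. Both 2&3? yes. Contrib: +1. Sum: -2
Gen 7: 2 over 3. Both 2&3? yes. Contrib: +1. Sum: -1

Answer: -1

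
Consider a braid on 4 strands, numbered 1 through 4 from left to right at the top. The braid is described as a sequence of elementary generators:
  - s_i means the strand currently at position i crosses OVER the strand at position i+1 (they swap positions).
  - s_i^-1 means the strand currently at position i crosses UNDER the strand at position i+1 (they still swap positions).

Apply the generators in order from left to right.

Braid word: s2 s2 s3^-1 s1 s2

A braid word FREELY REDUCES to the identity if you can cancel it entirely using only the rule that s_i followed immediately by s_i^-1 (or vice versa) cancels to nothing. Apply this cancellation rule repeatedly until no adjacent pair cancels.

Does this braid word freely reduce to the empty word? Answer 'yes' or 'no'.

Gen 1 (s2): push. Stack: [s2]
Gen 2 (s2): push. Stack: [s2 s2]
Gen 3 (s3^-1): push. Stack: [s2 s2 s3^-1]
Gen 4 (s1): push. Stack: [s2 s2 s3^-1 s1]
Gen 5 (s2): push. Stack: [s2 s2 s3^-1 s1 s2]
Reduced word: s2 s2 s3^-1 s1 s2

Answer: no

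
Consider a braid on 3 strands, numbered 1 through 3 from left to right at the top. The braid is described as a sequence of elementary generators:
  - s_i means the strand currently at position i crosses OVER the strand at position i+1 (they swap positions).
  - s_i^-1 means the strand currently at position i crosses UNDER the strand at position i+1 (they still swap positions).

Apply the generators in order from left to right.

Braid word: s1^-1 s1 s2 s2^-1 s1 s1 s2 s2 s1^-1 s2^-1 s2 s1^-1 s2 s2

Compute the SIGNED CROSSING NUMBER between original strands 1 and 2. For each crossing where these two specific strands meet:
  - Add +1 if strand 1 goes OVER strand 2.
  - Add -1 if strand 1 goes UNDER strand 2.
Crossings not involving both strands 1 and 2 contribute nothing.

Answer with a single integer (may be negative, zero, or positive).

Answer: -2

Derivation:
Gen 1: 1 under 2. Both 1&2? yes. Contrib: -1. Sum: -1
Gen 2: 2 over 1. Both 1&2? yes. Contrib: -1. Sum: -2
Gen 3: crossing 2x3. Both 1&2? no. Sum: -2
Gen 4: crossing 3x2. Both 1&2? no. Sum: -2
Gen 5: 1 over 2. Both 1&2? yes. Contrib: +1. Sum: -1
Gen 6: 2 over 1. Both 1&2? yes. Contrib: -1. Sum: -2
Gen 7: crossing 2x3. Both 1&2? no. Sum: -2
Gen 8: crossing 3x2. Both 1&2? no. Sum: -2
Gen 9: 1 under 2. Both 1&2? yes. Contrib: -1. Sum: -3
Gen 10: crossing 1x3. Both 1&2? no. Sum: -3
Gen 11: crossing 3x1. Both 1&2? no. Sum: -3
Gen 12: 2 under 1. Both 1&2? yes. Contrib: +1. Sum: -2
Gen 13: crossing 2x3. Both 1&2? no. Sum: -2
Gen 14: crossing 3x2. Both 1&2? no. Sum: -2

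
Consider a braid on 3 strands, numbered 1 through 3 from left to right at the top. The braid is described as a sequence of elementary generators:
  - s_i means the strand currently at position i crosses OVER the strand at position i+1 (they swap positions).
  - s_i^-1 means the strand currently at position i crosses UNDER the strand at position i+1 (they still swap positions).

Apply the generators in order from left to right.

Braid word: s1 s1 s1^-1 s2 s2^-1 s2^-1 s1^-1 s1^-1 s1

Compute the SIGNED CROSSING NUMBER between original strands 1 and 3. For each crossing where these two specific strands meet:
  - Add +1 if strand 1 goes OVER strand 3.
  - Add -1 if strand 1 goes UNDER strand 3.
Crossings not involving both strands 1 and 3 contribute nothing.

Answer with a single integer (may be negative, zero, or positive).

Gen 1: crossing 1x2. Both 1&3? no. Sum: 0
Gen 2: crossing 2x1. Both 1&3? no. Sum: 0
Gen 3: crossing 1x2. Both 1&3? no. Sum: 0
Gen 4: 1 over 3. Both 1&3? yes. Contrib: +1. Sum: 1
Gen 5: 3 under 1. Both 1&3? yes. Contrib: +1. Sum: 2
Gen 6: 1 under 3. Both 1&3? yes. Contrib: -1. Sum: 1
Gen 7: crossing 2x3. Both 1&3? no. Sum: 1
Gen 8: crossing 3x2. Both 1&3? no. Sum: 1
Gen 9: crossing 2x3. Both 1&3? no. Sum: 1

Answer: 1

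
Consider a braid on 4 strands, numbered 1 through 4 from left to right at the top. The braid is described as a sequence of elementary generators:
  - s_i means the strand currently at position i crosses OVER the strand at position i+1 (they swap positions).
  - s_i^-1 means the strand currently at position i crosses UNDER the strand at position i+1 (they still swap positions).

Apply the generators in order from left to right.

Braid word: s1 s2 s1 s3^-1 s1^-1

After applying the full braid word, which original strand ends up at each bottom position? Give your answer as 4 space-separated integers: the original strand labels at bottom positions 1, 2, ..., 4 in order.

Gen 1 (s1): strand 1 crosses over strand 2. Perm now: [2 1 3 4]
Gen 2 (s2): strand 1 crosses over strand 3. Perm now: [2 3 1 4]
Gen 3 (s1): strand 2 crosses over strand 3. Perm now: [3 2 1 4]
Gen 4 (s3^-1): strand 1 crosses under strand 4. Perm now: [3 2 4 1]
Gen 5 (s1^-1): strand 3 crosses under strand 2. Perm now: [2 3 4 1]

Answer: 2 3 4 1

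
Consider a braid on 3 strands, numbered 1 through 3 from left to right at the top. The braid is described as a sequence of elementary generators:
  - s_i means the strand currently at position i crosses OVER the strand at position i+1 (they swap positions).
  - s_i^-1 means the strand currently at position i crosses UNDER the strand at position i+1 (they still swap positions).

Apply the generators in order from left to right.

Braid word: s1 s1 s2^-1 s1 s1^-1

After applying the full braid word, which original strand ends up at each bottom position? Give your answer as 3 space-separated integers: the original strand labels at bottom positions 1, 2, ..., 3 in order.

Answer: 1 3 2

Derivation:
Gen 1 (s1): strand 1 crosses over strand 2. Perm now: [2 1 3]
Gen 2 (s1): strand 2 crosses over strand 1. Perm now: [1 2 3]
Gen 3 (s2^-1): strand 2 crosses under strand 3. Perm now: [1 3 2]
Gen 4 (s1): strand 1 crosses over strand 3. Perm now: [3 1 2]
Gen 5 (s1^-1): strand 3 crosses under strand 1. Perm now: [1 3 2]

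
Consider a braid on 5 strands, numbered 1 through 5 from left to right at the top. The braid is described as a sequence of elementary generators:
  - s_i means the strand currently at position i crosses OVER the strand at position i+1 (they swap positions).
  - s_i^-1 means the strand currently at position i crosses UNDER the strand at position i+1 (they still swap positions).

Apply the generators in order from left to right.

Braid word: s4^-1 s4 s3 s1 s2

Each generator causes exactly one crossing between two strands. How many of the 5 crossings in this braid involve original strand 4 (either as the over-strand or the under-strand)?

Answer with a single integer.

Gen 1: crossing 4x5. Involves strand 4? yes. Count so far: 1
Gen 2: crossing 5x4. Involves strand 4? yes. Count so far: 2
Gen 3: crossing 3x4. Involves strand 4? yes. Count so far: 3
Gen 4: crossing 1x2. Involves strand 4? no. Count so far: 3
Gen 5: crossing 1x4. Involves strand 4? yes. Count so far: 4

Answer: 4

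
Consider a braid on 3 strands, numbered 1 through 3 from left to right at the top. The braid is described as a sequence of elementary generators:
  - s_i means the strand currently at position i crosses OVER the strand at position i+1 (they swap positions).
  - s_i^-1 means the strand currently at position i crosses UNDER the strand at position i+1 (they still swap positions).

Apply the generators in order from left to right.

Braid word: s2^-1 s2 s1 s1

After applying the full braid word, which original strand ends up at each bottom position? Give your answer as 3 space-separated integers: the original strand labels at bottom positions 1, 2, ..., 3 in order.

Gen 1 (s2^-1): strand 2 crosses under strand 3. Perm now: [1 3 2]
Gen 2 (s2): strand 3 crosses over strand 2. Perm now: [1 2 3]
Gen 3 (s1): strand 1 crosses over strand 2. Perm now: [2 1 3]
Gen 4 (s1): strand 2 crosses over strand 1. Perm now: [1 2 3]

Answer: 1 2 3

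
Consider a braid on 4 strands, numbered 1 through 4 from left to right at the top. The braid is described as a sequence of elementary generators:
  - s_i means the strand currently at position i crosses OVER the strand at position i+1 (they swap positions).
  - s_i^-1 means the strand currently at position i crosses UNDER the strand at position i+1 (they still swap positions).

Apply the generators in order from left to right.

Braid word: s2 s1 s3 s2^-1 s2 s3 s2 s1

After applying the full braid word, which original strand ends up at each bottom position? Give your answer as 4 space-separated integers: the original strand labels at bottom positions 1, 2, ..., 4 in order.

Answer: 2 3 1 4

Derivation:
Gen 1 (s2): strand 2 crosses over strand 3. Perm now: [1 3 2 4]
Gen 2 (s1): strand 1 crosses over strand 3. Perm now: [3 1 2 4]
Gen 3 (s3): strand 2 crosses over strand 4. Perm now: [3 1 4 2]
Gen 4 (s2^-1): strand 1 crosses under strand 4. Perm now: [3 4 1 2]
Gen 5 (s2): strand 4 crosses over strand 1. Perm now: [3 1 4 2]
Gen 6 (s3): strand 4 crosses over strand 2. Perm now: [3 1 2 4]
Gen 7 (s2): strand 1 crosses over strand 2. Perm now: [3 2 1 4]
Gen 8 (s1): strand 3 crosses over strand 2. Perm now: [2 3 1 4]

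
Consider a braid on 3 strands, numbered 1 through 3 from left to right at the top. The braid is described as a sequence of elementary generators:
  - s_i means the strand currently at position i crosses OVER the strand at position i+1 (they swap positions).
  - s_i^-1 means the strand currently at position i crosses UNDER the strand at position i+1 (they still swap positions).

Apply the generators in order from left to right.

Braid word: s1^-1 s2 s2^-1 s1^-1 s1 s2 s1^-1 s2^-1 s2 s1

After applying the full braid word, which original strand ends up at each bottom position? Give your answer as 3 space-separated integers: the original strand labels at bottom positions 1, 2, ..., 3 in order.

Answer: 2 3 1

Derivation:
Gen 1 (s1^-1): strand 1 crosses under strand 2. Perm now: [2 1 3]
Gen 2 (s2): strand 1 crosses over strand 3. Perm now: [2 3 1]
Gen 3 (s2^-1): strand 3 crosses under strand 1. Perm now: [2 1 3]
Gen 4 (s1^-1): strand 2 crosses under strand 1. Perm now: [1 2 3]
Gen 5 (s1): strand 1 crosses over strand 2. Perm now: [2 1 3]
Gen 6 (s2): strand 1 crosses over strand 3. Perm now: [2 3 1]
Gen 7 (s1^-1): strand 2 crosses under strand 3. Perm now: [3 2 1]
Gen 8 (s2^-1): strand 2 crosses under strand 1. Perm now: [3 1 2]
Gen 9 (s2): strand 1 crosses over strand 2. Perm now: [3 2 1]
Gen 10 (s1): strand 3 crosses over strand 2. Perm now: [2 3 1]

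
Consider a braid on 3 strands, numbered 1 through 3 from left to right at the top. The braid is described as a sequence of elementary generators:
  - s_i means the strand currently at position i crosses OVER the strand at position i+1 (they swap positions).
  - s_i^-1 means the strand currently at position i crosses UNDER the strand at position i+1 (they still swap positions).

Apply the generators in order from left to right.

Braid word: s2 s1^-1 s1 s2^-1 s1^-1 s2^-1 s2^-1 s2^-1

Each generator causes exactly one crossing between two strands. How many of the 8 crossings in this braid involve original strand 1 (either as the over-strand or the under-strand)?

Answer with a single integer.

Answer: 6

Derivation:
Gen 1: crossing 2x3. Involves strand 1? no. Count so far: 0
Gen 2: crossing 1x3. Involves strand 1? yes. Count so far: 1
Gen 3: crossing 3x1. Involves strand 1? yes. Count so far: 2
Gen 4: crossing 3x2. Involves strand 1? no. Count so far: 2
Gen 5: crossing 1x2. Involves strand 1? yes. Count so far: 3
Gen 6: crossing 1x3. Involves strand 1? yes. Count so far: 4
Gen 7: crossing 3x1. Involves strand 1? yes. Count so far: 5
Gen 8: crossing 1x3. Involves strand 1? yes. Count so far: 6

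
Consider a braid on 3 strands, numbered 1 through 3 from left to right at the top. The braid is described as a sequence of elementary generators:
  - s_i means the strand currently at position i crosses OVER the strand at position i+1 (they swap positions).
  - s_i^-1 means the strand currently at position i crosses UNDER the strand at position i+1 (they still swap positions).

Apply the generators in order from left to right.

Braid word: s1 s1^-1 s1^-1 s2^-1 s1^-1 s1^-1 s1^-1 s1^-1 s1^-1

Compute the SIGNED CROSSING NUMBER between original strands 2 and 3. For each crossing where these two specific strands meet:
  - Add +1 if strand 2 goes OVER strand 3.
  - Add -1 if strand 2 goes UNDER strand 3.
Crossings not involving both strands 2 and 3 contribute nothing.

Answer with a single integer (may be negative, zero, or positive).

Answer: -1

Derivation:
Gen 1: crossing 1x2. Both 2&3? no. Sum: 0
Gen 2: crossing 2x1. Both 2&3? no. Sum: 0
Gen 3: crossing 1x2. Both 2&3? no. Sum: 0
Gen 4: crossing 1x3. Both 2&3? no. Sum: 0
Gen 5: 2 under 3. Both 2&3? yes. Contrib: -1. Sum: -1
Gen 6: 3 under 2. Both 2&3? yes. Contrib: +1. Sum: 0
Gen 7: 2 under 3. Both 2&3? yes. Contrib: -1. Sum: -1
Gen 8: 3 under 2. Both 2&3? yes. Contrib: +1. Sum: 0
Gen 9: 2 under 3. Both 2&3? yes. Contrib: -1. Sum: -1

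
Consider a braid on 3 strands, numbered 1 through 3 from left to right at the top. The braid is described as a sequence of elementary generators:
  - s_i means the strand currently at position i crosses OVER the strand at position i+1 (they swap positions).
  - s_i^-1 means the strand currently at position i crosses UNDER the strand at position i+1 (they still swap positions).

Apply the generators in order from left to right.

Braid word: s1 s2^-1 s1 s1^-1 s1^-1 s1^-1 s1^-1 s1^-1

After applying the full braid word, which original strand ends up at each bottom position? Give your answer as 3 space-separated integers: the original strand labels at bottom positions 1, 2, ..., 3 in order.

Answer: 2 3 1

Derivation:
Gen 1 (s1): strand 1 crosses over strand 2. Perm now: [2 1 3]
Gen 2 (s2^-1): strand 1 crosses under strand 3. Perm now: [2 3 1]
Gen 3 (s1): strand 2 crosses over strand 3. Perm now: [3 2 1]
Gen 4 (s1^-1): strand 3 crosses under strand 2. Perm now: [2 3 1]
Gen 5 (s1^-1): strand 2 crosses under strand 3. Perm now: [3 2 1]
Gen 6 (s1^-1): strand 3 crosses under strand 2. Perm now: [2 3 1]
Gen 7 (s1^-1): strand 2 crosses under strand 3. Perm now: [3 2 1]
Gen 8 (s1^-1): strand 3 crosses under strand 2. Perm now: [2 3 1]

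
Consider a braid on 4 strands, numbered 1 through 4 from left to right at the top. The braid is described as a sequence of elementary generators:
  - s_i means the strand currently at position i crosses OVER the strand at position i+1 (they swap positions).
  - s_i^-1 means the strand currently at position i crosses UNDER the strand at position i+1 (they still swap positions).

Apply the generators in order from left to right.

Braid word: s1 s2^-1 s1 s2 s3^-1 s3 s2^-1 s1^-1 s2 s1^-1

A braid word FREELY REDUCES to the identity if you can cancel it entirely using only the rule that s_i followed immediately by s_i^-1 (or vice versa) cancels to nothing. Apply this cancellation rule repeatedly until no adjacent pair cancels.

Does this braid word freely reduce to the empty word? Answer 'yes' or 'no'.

Gen 1 (s1): push. Stack: [s1]
Gen 2 (s2^-1): push. Stack: [s1 s2^-1]
Gen 3 (s1): push. Stack: [s1 s2^-1 s1]
Gen 4 (s2): push. Stack: [s1 s2^-1 s1 s2]
Gen 5 (s3^-1): push. Stack: [s1 s2^-1 s1 s2 s3^-1]
Gen 6 (s3): cancels prior s3^-1. Stack: [s1 s2^-1 s1 s2]
Gen 7 (s2^-1): cancels prior s2. Stack: [s1 s2^-1 s1]
Gen 8 (s1^-1): cancels prior s1. Stack: [s1 s2^-1]
Gen 9 (s2): cancels prior s2^-1. Stack: [s1]
Gen 10 (s1^-1): cancels prior s1. Stack: []
Reduced word: (empty)

Answer: yes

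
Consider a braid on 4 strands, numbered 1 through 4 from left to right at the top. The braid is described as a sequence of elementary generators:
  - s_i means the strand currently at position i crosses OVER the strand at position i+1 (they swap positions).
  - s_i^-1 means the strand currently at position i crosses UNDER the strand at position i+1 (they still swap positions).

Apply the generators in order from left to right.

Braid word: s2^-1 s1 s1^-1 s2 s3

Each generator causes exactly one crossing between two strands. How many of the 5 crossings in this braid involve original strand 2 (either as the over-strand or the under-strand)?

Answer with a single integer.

Answer: 2

Derivation:
Gen 1: crossing 2x3. Involves strand 2? yes. Count so far: 1
Gen 2: crossing 1x3. Involves strand 2? no. Count so far: 1
Gen 3: crossing 3x1. Involves strand 2? no. Count so far: 1
Gen 4: crossing 3x2. Involves strand 2? yes. Count so far: 2
Gen 5: crossing 3x4. Involves strand 2? no. Count so far: 2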